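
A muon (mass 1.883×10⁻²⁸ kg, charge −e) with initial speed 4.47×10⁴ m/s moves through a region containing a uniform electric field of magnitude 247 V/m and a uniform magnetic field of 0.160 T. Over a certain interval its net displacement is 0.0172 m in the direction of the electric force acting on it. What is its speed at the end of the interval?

B does no work; ΔKE = |q|E d.
½mv_f² = ½mv₀² + |q|Ed = ½(1.883×10⁻²⁸)(4.47×10⁴)² + (1.602×10⁻¹⁹)(247)(0.0172) ≈ 1.881×10⁻¹⁹ J + 6.806×10⁻¹⁹ J ≈ 8.687×10⁻¹⁹ J.
v_f = √(2·8.687×10⁻¹⁹/1.883×10⁻²⁸) ≈ 9.61×10⁴ m/s.

v_f ≈ 9.61×10⁴ m/s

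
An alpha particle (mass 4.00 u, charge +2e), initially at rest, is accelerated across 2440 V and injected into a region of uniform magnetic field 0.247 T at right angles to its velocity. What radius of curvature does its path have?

Acceleration: |q|V = ½mv² ⇒ v = √(2|q|V/m) = √(2·3.204×10⁻¹⁹·2440/6.644×10⁻²⁷) ≈ 4.851×10⁵ m/s.
In the field: r = mv/(|q|B) = (6.644×10⁻²⁷)(4.851×10⁵)/((3.204×10⁻¹⁹)(0.247)) ≈ 0.0407 m.

r ≈ 0.0407 m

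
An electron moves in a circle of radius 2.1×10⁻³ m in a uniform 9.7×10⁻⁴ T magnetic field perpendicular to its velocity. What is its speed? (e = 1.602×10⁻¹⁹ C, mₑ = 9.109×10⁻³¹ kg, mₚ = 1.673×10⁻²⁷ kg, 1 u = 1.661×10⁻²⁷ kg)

From |q|vB = mv²/r, v = |q|Br/m.
v = (1.602×10⁻¹⁹)(9.7×10⁻⁴)(2.1×10⁻³)/9.109×10⁻³¹ ≈ 3.6×10⁵ m/s.

v ≈ 3.6×10⁵ m/s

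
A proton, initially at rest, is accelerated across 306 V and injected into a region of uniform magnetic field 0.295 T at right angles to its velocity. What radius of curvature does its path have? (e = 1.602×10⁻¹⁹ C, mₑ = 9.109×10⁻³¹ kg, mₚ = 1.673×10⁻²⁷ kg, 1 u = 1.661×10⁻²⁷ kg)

Acceleration: |q|V = ½mv² ⇒ v = √(2|q|V/m) = √(2·1.602×10⁻¹⁹·306/1.673×10⁻²⁷) ≈ 2.421×10⁵ m/s.
In the field: r = mv/(|q|B) = (1.673×10⁻²⁷)(2.421×10⁵)/((1.602×10⁻¹⁹)(0.295)) ≈ 8.57×10⁻³ m.

r ≈ 8.57×10⁻³ m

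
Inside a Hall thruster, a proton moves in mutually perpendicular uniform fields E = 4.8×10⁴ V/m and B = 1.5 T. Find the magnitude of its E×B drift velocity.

v_d ≈ 3.2×10⁴ m/s

The steady drift has the magnetic force balancing the electric force, so v_d = E/B.
v_d = 4.8×10⁴/1.5 = 3.2×10⁴ m/s.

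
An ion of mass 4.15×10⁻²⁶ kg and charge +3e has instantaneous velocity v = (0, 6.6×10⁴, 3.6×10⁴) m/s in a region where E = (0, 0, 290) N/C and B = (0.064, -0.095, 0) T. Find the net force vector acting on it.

v×B = (3420, 2300, -4220) N/C.
E + v×B = (3420, 2300, -3930) N/C.
F = q(E + v×B) = (4.806×10⁻¹⁹ C)·(3420, 2300, -3930) = (1.64×10⁻¹⁵, 1.11×10⁻¹⁵, -1.89×10⁻¹⁵) N.

F ≈ (1.64×10⁻¹⁵, 1.11×10⁻¹⁵, -1.89×10⁻¹⁵) N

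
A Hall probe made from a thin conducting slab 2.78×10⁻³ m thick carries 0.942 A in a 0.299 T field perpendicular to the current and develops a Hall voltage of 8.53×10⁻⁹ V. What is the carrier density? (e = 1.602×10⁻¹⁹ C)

From V_H = IB/(n e t), n = IB/(V_H e t).
n = (0.942)(0.299)/((8.53×10⁻⁹)(1.602×10⁻¹⁹)(2.78×10⁻³)) ≈ 7.41×10²⁸ m⁻³.

n ≈ 7.41×10²⁸ m⁻³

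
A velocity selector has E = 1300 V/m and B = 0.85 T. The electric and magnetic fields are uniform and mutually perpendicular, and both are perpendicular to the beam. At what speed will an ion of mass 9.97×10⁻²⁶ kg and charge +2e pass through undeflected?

v = 1500 m/s

Zero net Lorentz force requires |qE| = |q v×B|, i.e. E = vB.
v = E/B = 1300/0.85 = 1500 m/s.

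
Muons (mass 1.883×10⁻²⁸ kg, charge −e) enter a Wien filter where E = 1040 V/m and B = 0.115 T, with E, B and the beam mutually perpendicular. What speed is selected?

Straight-line motion ⇒ electric and magnetic forces cancel, so E = vB.
v = E/B = 1040/0.115 = 9040 m/s.

v = 9040 m/s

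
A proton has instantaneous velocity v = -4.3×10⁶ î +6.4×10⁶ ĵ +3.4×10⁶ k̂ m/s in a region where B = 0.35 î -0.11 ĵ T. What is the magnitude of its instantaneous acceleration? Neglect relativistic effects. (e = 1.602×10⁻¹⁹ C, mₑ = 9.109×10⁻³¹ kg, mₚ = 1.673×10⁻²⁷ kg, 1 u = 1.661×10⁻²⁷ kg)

v×B = (3.74×10⁵, 1.19×10⁶, -1.77×10⁶) N/C.
F = q v×B = (1.602×10⁻¹⁹ C)·(3.74×10⁵, 1.19×10⁶, -1.77×10⁶) = (5.99×10⁻¹⁴, 1.91×10⁻¹³, -2.83×10⁻¹³) N.
|a| = |F|/m = 3.465×10⁻¹³/1.673×10⁻²⁷ ≈ 2.07×10¹⁴ m/s².

|a| ≈ 2.07×10¹⁴ m/s²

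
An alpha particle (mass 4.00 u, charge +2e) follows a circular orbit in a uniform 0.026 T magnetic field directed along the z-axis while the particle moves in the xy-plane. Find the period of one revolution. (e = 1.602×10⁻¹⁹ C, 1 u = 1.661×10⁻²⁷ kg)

The cyclotron period depends only on m, q, B: T = 2πm/(|q|B).
T = 2π(6.644×10⁻²⁷)/((3.204×10⁻¹⁹)(0.026)) ≈ 5.0×10⁻⁶ s.

T ≈ 5.0×10⁻⁶ s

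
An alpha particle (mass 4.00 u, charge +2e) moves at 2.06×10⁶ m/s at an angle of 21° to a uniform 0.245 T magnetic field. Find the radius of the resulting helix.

r ≈ 0.0625 m

v⊥ = v sinθ = 2.06×10⁶·sin21° ≈ 7.382×10⁵ m/s.
r = m v⊥/(|q|B) = (6.644×10⁻²⁷)(7.382×10⁵)/((3.204×10⁻¹⁹)(0.245)) ≈ 0.0625 m.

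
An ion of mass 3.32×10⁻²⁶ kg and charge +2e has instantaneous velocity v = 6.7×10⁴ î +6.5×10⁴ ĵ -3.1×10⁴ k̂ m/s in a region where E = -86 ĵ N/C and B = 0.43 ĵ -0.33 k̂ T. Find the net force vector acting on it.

v×B = (-8120, 2.21×10⁴, 2.88×10⁴) N/C.
E + v×B = (-8120, 2.20×10⁴, 2.88×10⁴) N/C.
F = q(E + v×B) = (3.204×10⁻¹⁹ C)·(-8120, 2.20×10⁴, 2.88×10⁴) = (-2.60×10⁻¹⁵, 7.06×10⁻¹⁵, 9.23×10⁻¹⁵) N.

F ≈ (-2.60×10⁻¹⁵, 7.06×10⁻¹⁵, 9.23×10⁻¹⁵) N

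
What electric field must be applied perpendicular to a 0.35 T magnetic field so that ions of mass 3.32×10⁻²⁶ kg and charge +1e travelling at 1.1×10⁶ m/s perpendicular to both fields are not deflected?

E = 3.8×10⁵ V/m

For straight-line motion qE = qvB, so E = vB.
E = 1.1×10⁶ × 0.35 = 3.8×10⁵ V/m.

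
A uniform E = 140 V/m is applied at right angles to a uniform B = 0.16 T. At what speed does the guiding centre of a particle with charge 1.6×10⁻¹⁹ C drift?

v_d ≈ 880 m/s

The steady drift has the magnetic force balancing the electric force, so v_d = E/B.
v_d = 140/0.16 = 880 m/s.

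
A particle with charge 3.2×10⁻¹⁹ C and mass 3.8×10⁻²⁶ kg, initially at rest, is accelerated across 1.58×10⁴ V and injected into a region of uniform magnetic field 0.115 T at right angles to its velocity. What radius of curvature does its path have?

Acceleration: |q|V = ½mv² ⇒ v = √(2|q|V/m) = √(2·3.2×10⁻¹⁹·1.58×10⁴/3.8×10⁻²⁶) ≈ 5.159×10⁵ m/s.
In the field: r = mv/(|q|B) = (3.8×10⁻²⁶)(5.159×10⁵)/((3.2×10⁻¹⁹)(0.115)) ≈ 0.533 m.

r ≈ 0.533 m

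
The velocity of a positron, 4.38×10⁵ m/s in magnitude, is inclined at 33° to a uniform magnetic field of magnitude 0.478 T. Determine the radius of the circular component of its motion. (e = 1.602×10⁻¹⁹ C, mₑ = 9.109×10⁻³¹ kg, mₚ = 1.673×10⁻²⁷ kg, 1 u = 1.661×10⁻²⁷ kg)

r ≈ 2.84×10⁻⁶ m

v⊥ = v sinθ = 4.38×10⁵·sin33° ≈ 2.386×10⁵ m/s.
r = m v⊥/(|q|B) = (9.109×10⁻³¹)(2.386×10⁵)/((1.602×10⁻¹⁹)(0.478)) ≈ 2.84×10⁻⁶ m.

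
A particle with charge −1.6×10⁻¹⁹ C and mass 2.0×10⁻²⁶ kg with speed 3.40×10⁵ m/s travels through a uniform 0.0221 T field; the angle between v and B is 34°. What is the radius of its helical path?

v⊥ = v sinθ = 3.40×10⁵·sin34° ≈ 1.901×10⁵ m/s.
r = m v⊥/(|q|B) = (2.0×10⁻²⁶)(1.901×10⁵)/((1.6×10⁻¹⁹)(0.0221)) ≈ 1.08 m.

r ≈ 1.08 m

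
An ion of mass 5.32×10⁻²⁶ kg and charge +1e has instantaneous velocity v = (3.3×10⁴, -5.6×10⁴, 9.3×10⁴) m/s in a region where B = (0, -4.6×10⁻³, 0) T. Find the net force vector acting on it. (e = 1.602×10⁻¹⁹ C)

F ≈ (6.85×10⁻¹⁷, 0, -2.43×10⁻¹⁷) N

v×B = (428, 0, -152) N/C.
F = q v×B = (1.602×10⁻¹⁹ C)·(428, 0, -152) = (6.85×10⁻¹⁷, 0, -2.43×10⁻¹⁷) N.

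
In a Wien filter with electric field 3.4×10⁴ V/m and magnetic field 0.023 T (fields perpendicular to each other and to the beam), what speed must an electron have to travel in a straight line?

v = 1.5×10⁶ m/s

For undeflected motion the electric and magnetic forces balance: qE = qvB.
v = E/B = 3.4×10⁴/0.023 = 1.5×10⁶ m/s.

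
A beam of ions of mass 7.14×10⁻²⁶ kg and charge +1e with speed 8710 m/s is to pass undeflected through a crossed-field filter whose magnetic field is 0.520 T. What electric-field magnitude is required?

For straight-line motion qE = qvB, so E = vB.
E = 8710 × 0.520 = 4530 V/m.

E = 4530 V/m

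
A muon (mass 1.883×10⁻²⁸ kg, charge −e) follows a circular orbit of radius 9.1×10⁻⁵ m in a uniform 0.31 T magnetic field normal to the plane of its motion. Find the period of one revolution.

The cyclotron period depends only on m, q, B: T = 2πm/(|q|B).
T = 2π(1.883×10⁻²⁸)/((1.602×10⁻¹⁹)(0.31)) ≈ 2.4×10⁻⁸ s.

T ≈ 2.4×10⁻⁸ s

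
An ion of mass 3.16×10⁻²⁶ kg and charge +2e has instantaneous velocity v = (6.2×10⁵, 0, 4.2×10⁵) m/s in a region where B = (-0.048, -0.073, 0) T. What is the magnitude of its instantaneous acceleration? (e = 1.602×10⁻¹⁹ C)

|a| ≈ 5.91×10¹¹ m/s²

v×B = (3.07×10⁴, -2.02×10⁴, -4.53×10⁴) N/C.
F = q v×B = (3.204×10⁻¹⁹ C)·(3.07×10⁴, -2.02×10⁴, -4.53×10⁴) = (9.82×10⁻¹⁵, -6.46×10⁻¹⁵, -1.45×10⁻¹⁴) N.
|a| = |F|/m = 1.867×10⁻¹⁴/3.16×10⁻²⁶ ≈ 5.91×10¹¹ m/s².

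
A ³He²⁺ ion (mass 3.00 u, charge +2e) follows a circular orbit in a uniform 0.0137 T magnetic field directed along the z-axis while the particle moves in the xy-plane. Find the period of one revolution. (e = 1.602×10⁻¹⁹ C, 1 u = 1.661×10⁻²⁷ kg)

T ≈ 7.13×10⁻⁶ s

The cyclotron period depends only on m, q, B: T = 2πm/(|q|B).
T = 2π(4.983×10⁻²⁷)/((3.204×10⁻¹⁹)(0.0137)) ≈ 7.13×10⁻⁶ s.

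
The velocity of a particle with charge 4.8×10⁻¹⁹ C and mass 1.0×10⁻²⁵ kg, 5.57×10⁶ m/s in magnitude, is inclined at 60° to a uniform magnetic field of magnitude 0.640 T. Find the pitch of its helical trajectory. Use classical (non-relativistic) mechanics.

p ≈ 5.70 m

v∥ = v cosθ = 5.57×10⁶·cos60° ≈ 2.785×10⁶ m/s.
T = 2πm/(|q|B) = 2π(1.0×10⁻²⁵)/((4.8×10⁻¹⁹)(0.640)) ≈ 2.045×10⁻⁶ s.
pitch = v∥ T = (2.785×10⁶)(2.045×10⁻⁶) ≈ 5.70 m.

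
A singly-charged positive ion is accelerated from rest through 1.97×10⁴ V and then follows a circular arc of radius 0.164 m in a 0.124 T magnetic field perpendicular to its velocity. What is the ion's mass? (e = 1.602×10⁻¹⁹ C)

Combine |q|V = ½mv² and r = mv/(|q|B): eliminate v to get m = qB²r²/(2V).
m = (1.602×10⁻¹⁹)(0.124)²(0.164)²/(2·1.97×10⁴) ≈ 1.68×10⁻²⁷ kg.

m ≈ 1.68×10⁻²⁷ kg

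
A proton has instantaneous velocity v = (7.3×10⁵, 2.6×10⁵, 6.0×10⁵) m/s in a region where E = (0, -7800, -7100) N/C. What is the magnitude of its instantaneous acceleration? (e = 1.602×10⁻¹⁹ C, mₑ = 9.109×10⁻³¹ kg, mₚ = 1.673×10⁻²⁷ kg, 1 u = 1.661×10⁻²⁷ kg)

|a| ≈ 1.01×10¹² m/s²

Only an electric field acts, so F = qE = (1.602×10⁻¹⁹ C)·(0, -7800, -7100) = (0, -1.25×10⁻¹⁵, -1.14×10⁻¹⁵) N.
|a| = |F|/m = 1.690×10⁻¹⁵/1.673×10⁻²⁷ ≈ 1.01×10¹² m/s².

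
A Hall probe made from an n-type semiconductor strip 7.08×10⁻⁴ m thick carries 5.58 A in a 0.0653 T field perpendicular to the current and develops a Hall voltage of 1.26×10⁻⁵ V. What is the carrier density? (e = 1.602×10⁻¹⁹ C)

n ≈ 2.55×10²⁶ m⁻³

From V_H = IB/(n e t), n = IB/(V_H e t).
n = (5.58)(0.0653)/((1.26×10⁻⁵)(1.602×10⁻¹⁹)(7.08×10⁻⁴)) ≈ 2.55×10²⁶ m⁻³.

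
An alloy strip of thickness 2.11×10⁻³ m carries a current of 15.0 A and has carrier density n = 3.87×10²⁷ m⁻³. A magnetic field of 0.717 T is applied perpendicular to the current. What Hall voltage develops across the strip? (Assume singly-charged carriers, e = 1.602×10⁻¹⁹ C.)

V_H = IB/(n e t).
V_H = (15.0)(0.717)/((3.87×10²⁷)(1.602×10⁻¹⁹)(2.11×10⁻³)) ≈ 8.22×10⁻⁶ V.

V_H ≈ 8.22×10⁻⁶ V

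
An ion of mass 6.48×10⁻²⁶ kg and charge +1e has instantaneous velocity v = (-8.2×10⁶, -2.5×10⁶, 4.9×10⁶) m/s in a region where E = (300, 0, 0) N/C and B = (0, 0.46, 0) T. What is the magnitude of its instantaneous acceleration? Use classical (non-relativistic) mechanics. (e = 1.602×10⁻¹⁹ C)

|a| ≈ 1.09×10¹³ m/s²

v×B = (-2.25×10⁶, 0, -3.77×10⁶) N/C.
E + v×B = (-2.25×10⁶, 0, -3.77×10⁶) N/C.
F = q(E + v×B) = (1.602×10⁻¹⁹ C)·(-2.25×10⁶, 0, -3.77×10⁶) = (-3.61×10⁻¹³, 0, -6.04×10⁻¹³) N.
|a| = |F|/m = 7.039×10⁻¹³/6.48×10⁻²⁶ ≈ 1.09×10¹³ m/s².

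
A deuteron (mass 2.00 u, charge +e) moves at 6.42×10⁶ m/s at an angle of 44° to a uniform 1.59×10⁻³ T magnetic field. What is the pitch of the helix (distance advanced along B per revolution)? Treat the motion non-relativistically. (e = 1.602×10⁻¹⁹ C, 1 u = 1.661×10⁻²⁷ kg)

p ≈ 378 m

v∥ = v cosθ = 6.42×10⁶·cos44° ≈ 4.618×10⁶ m/s.
T = 2πm/(|q|B) = 2π(3.322×10⁻²⁷)/((1.602×10⁻¹⁹)(1.59×10⁻³)) ≈ 8.194×10⁻⁵ s.
pitch = v∥ T = (4.618×10⁶)(8.194×10⁻⁵) ≈ 378 m.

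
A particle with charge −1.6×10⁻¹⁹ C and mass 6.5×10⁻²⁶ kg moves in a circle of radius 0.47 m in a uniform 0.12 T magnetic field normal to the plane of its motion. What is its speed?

From |q|vB = mv²/r, v = |q|Br/m.
v = (1.6×10⁻¹⁹)(0.12)(0.47)/6.5×10⁻²⁶ ≈ 1.4×10⁵ m/s.

v ≈ 1.4×10⁵ m/s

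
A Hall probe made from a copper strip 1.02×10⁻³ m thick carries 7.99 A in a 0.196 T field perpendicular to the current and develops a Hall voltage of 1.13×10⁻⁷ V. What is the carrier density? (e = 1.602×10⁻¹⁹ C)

From V_H = IB/(n e t), n = IB/(V_H e t).
n = (7.99)(0.196)/((1.13×10⁻⁷)(1.602×10⁻¹⁹)(1.02×10⁻³)) ≈ 8.48×10²⁸ m⁻³.

n ≈ 8.48×10²⁸ m⁻³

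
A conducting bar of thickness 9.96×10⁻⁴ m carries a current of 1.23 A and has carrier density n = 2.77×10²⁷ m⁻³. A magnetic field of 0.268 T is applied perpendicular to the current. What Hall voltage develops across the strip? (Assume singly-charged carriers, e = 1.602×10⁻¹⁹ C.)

V_H = IB/(n e t).
V_H = (1.23)(0.268)/((2.77×10²⁷)(1.602×10⁻¹⁹)(9.96×10⁻⁴)) ≈ 7.46×10⁻⁷ V.

V_H ≈ 7.46×10⁻⁷ V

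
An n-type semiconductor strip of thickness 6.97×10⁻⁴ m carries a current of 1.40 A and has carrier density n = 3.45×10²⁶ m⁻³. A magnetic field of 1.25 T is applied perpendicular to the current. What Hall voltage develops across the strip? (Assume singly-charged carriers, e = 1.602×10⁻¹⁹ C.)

V_H ≈ 4.54×10⁻⁵ V

V_H = IB/(n e t).
V_H = (1.40)(1.25)/((3.45×10²⁶)(1.602×10⁻¹⁹)(6.97×10⁻⁴)) ≈ 4.54×10⁻⁵ V.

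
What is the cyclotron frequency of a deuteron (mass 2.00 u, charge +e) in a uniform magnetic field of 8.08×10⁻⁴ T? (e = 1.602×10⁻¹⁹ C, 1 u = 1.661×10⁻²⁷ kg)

f = |q|B/(2πm).
f = (1.602×10⁻¹⁹)(8.08×10⁻⁴)/(2π·3.322×10⁻²⁷) ≈ 6200 Hz.

f ≈ 6200 Hz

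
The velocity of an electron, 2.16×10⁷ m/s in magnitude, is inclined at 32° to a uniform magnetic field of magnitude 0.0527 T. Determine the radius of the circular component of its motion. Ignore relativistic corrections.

r ≈ 1.23×10⁻³ m

v⊥ = v sinθ = 2.16×10⁷·sin32° ≈ 1.145×10⁷ m/s.
r = m v⊥/(|q|B) = (9.109×10⁻³¹)(1.145×10⁷)/((1.602×10⁻¹⁹)(0.0527)) ≈ 1.23×10⁻³ m.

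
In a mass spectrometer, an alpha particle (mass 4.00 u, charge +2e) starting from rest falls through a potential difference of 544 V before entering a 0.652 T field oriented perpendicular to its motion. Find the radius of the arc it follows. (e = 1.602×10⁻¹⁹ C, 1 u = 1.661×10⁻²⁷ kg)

r ≈ 7.29×10⁻³ m

Acceleration: |q|V = ½mv² ⇒ v = √(2|q|V/m) = √(2·3.204×10⁻¹⁹·544/6.644×10⁻²⁷) ≈ 2.291×10⁵ m/s.
In the field: r = mv/(|q|B) = (6.644×10⁻²⁷)(2.291×10⁵)/((3.204×10⁻¹⁹)(0.652)) ≈ 7.29×10⁻³ m.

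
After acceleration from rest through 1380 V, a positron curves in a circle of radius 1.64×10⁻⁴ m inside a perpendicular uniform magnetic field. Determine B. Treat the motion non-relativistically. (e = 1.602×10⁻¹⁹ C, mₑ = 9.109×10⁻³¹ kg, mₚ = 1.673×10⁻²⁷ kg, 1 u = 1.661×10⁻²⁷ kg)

B ≈ 0.764 T

v = √(2|q|V/m) = √(2·1.602×10⁻¹⁹·1380/9.109×10⁻³¹) ≈ 2.203×10⁷ m/s.
B = mv/(|q|r) = (9.109×10⁻³¹)(2.203×10⁷)/((1.602×10⁻¹⁹)(1.64×10⁻⁴)) ≈ 0.764 T.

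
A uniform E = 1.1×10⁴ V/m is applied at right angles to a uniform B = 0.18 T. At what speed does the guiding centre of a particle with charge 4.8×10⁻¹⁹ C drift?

v_d ≈ 6.1×10⁴ m/s

In crossed fields the guiding centre drifts at v_d = |E×B|/B² = E/B, independent of charge and mass.
v_d = 1.1×10⁴/0.18 = 6.1×10⁴ m/s.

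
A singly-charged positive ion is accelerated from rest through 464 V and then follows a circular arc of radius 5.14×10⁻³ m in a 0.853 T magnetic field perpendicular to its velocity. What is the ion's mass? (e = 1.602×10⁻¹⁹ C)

Combine |q|V = ½mv² and r = mv/(|q|B): eliminate v to get m = qB²r²/(2V).
m = (1.602×10⁻¹⁹)(0.853)²(5.14×10⁻³)²/(2·464) ≈ 3.32×10⁻²⁷ kg.

m ≈ 3.32×10⁻²⁷ kg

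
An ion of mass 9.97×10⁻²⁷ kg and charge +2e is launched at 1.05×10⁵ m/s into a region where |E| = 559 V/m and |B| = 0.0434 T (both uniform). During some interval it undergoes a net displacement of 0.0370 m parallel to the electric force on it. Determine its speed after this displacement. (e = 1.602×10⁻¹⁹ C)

v_f ≈ 1.11×10⁵ m/s

B does no work; ΔKE = |q|E d.
½mv_f² = ½mv₀² + |q|Ed = ½(9.97×10⁻²⁷)(1.05×10⁵)² + (3.204×10⁻¹⁹)(559)(0.0370) ≈ 5.496×10⁻¹⁷ J + 6.627×10⁻¹⁸ J ≈ 6.159×10⁻¹⁷ J.
v_f = √(2·6.159×10⁻¹⁷/9.97×10⁻²⁷) ≈ 1.11×10⁵ m/s.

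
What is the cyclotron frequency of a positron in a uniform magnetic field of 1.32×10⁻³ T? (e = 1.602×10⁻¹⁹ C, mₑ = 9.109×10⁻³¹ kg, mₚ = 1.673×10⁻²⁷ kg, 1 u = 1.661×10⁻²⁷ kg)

f ≈ 3.69×10⁷ Hz

f = |q|B/(2πm).
f = (1.602×10⁻¹⁹)(1.32×10⁻³)/(2π·9.109×10⁻³¹) ≈ 3.69×10⁷ Hz.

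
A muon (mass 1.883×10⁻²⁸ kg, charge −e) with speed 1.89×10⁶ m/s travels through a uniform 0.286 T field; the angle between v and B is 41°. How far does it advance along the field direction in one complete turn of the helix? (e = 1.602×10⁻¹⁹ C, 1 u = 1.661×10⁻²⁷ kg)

v∥ = v cosθ = 1.89×10⁶·cos41° ≈ 1.426×10⁶ m/s.
T = 2πm/(|q|B) = 2π(1.883×10⁻²⁸)/((1.602×10⁻¹⁹)(0.286)) ≈ 2.582×10⁻⁸ s.
pitch = v∥ T = (1.426×10⁶)(2.582×10⁻⁸) ≈ 0.0368 m.

p ≈ 0.0368 m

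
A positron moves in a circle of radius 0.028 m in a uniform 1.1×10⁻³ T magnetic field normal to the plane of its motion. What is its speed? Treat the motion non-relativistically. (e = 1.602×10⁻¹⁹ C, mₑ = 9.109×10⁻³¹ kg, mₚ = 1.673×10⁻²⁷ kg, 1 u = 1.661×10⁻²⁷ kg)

From |q|vB = mv²/r, v = |q|Br/m.
v = (1.602×10⁻¹⁹)(1.1×10⁻³)(0.028)/9.109×10⁻³¹ ≈ 5.4×10⁶ m/s.

v ≈ 5.4×10⁶ m/s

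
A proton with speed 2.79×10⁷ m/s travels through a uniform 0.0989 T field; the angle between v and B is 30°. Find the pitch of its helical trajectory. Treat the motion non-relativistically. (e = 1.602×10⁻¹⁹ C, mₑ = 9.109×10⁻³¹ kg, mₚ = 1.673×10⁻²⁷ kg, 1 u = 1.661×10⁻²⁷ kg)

p ≈ 16.0 m

v∥ = v cosθ = 2.79×10⁷·cos30° ≈ 2.416×10⁷ m/s.
T = 2πm/(|q|B) = 2π(1.673×10⁻²⁷)/((1.602×10⁻¹⁹)(0.0989)) ≈ 6.635×10⁻⁷ s.
pitch = v∥ T = (2.416×10⁷)(6.635×10⁻⁷) ≈ 16.0 m.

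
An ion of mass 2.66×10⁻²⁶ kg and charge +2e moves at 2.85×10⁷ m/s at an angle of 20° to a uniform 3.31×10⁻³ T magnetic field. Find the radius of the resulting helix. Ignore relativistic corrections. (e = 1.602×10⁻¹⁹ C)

r ≈ 244 m

v⊥ = v sinθ = 2.85×10⁷·sin20° ≈ 9.748×10⁶ m/s.
r = m v⊥/(|q|B) = (2.66×10⁻²⁶)(9.748×10⁶)/((3.204×10⁻¹⁹)(3.31×10⁻³)) ≈ 244 m.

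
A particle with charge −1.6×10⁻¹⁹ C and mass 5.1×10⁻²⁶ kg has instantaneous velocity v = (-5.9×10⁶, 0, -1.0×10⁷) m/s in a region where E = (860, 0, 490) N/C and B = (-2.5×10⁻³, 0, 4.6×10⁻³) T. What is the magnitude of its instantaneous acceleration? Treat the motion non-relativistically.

|a| ≈ 1.64×10¹¹ m/s²

v×B = (0, 5.21×10⁴, 0) N/C.
E + v×B = (860, 5.21×10⁴, 490) N/C.
F = q(E + v×B) = (−1.6×10⁻¹⁹ C)·(860, 5.21×10⁴, 490) = (-1.38×10⁻¹⁶, -8.34×10⁻¹⁵, -7.84×10⁻¹⁷) N.
|a| = |F|/m = 8.344×10⁻¹⁵/5.1×10⁻²⁶ ≈ 1.64×10¹¹ m/s².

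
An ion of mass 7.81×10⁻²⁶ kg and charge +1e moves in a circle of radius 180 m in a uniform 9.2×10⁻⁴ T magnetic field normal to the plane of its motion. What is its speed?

v ≈ 3.4×10⁵ m/s

From |q|vB = mv²/r, v = |q|Br/m.
v = (1.602×10⁻¹⁹)(9.2×10⁻⁴)(180)/7.81×10⁻²⁶ ≈ 3.4×10⁵ m/s.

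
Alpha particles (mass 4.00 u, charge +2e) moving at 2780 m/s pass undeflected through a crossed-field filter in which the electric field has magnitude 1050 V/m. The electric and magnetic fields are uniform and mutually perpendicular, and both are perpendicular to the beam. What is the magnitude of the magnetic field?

B = 0.378 T

Balance of forces in the selector: qE = qvB ⇒ B = E/v.
B = 1050/2780 = 0.378 T.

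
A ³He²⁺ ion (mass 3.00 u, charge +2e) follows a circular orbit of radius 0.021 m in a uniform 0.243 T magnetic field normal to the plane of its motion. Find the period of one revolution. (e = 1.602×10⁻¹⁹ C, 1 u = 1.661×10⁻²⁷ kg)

T ≈ 4.02×10⁻⁷ s

The cyclotron period depends only on m, q, B: T = 2πm/(|q|B).
T = 2π(4.983×10⁻²⁷)/((3.204×10⁻¹⁹)(0.243)) ≈ 4.02×10⁻⁷ s.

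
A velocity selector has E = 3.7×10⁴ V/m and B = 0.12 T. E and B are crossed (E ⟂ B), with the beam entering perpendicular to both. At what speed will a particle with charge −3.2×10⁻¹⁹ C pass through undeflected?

Zero net Lorentz force requires |qE| = |q v×B|, i.e. E = vB.
v = E/B = 3.7×10⁴/0.12 = 3.1×10⁵ m/s.

v = 3.1×10⁵ m/s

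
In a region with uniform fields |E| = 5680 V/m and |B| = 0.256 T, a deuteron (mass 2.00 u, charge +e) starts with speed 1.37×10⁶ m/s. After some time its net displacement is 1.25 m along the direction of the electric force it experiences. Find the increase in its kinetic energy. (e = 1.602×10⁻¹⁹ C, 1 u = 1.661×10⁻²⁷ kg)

ΔKE ≈ 1.14×10⁻¹⁵ J

The magnetic force is always ⟂ v and does no work; only the electric force changes KE.
ΔKE = F_E · d = |q|E d = (1.602×10⁻¹⁹)(5680)(1.25) ≈ 1.14×10⁻¹⁵ J.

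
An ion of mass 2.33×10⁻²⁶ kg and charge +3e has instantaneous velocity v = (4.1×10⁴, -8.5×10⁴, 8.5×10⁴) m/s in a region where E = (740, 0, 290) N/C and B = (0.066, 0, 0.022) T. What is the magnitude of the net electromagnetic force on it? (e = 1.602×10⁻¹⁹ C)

v×B = (-1870, 4710, 5610) N/C.
E + v×B = (-1130, 4710, 5900) N/C.
F = q(E + v×B) = (4.806×10⁻¹⁹ C)·(-1130, 4710, 5900) = (-5.43×10⁻¹⁶, 2.26×10⁻¹⁵, 2.84×10⁻¹⁵) N.
|F| = 3.67×10⁻¹⁵ N.

|F| ≈ 3.67×10⁻¹⁵ N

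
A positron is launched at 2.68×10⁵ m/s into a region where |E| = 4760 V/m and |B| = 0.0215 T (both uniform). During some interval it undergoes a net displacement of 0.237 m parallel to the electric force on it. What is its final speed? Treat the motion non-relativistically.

B does no work; ΔKE = |q|E d.
½mv_f² = ½mv₀² + |q|Ed = ½(9.109×10⁻³¹)(2.68×10⁵)² + (1.602×10⁻¹⁹)(4760)(0.237) ≈ 3.271×10⁻²⁰ J + 1.807×10⁻¹⁶ J ≈ 1.808×10⁻¹⁶ J.
v_f = √(2·1.808×10⁻¹⁶/9.109×10⁻³¹) ≈ 1.99×10⁷ m/s.

v_f ≈ 1.99×10⁷ m/s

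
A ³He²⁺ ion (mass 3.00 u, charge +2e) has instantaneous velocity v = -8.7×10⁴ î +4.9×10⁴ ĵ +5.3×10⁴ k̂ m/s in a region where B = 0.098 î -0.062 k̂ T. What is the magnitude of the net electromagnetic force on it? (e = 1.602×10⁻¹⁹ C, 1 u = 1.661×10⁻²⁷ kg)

|F| ≈ 1.82×10⁻¹⁵ N

v×B = (-3040, -200, -4800) N/C.
F = q v×B = (3.204×10⁻¹⁹ C)·(-3040, -200, -4800) = (-9.73×10⁻¹⁶, -6.41×10⁻¹⁷, -1.54×10⁻¹⁵) N.
|F| = 1.82×10⁻¹⁵ N.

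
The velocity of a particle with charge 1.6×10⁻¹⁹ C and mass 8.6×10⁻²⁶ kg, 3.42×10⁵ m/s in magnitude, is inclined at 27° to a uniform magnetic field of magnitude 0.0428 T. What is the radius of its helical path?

v⊥ = v sinθ = 3.42×10⁵·sin27° ≈ 1.553×10⁵ m/s.
r = m v⊥/(|q|B) = (8.6×10⁻²⁶)(1.553×10⁵)/((1.6×10⁻¹⁹)(0.0428)) ≈ 1.95 m.

r ≈ 1.95 m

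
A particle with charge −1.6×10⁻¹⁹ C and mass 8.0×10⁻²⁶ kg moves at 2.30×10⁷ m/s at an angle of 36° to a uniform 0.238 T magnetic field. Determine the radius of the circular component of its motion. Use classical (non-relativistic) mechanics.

r ≈ 28.4 m

v⊥ = v sinθ = 2.30×10⁷·sin36° ≈ 1.352×10⁷ m/s.
r = m v⊥/(|q|B) = (8.0×10⁻²⁶)(1.352×10⁷)/((1.6×10⁻¹⁹)(0.238)) ≈ 28.4 m.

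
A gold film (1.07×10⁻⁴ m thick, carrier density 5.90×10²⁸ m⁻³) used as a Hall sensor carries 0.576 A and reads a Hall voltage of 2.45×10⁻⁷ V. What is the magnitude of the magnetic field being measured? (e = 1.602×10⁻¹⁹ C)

B ≈ 0.430 T

From V_H = IB/(n e t), B = V_H n e t / I.
B = (2.45×10⁻⁷)(5.90×10²⁸)(1.602×10⁻¹⁹)(1.07×10⁻⁴)/0.576 ≈ 0.430 T.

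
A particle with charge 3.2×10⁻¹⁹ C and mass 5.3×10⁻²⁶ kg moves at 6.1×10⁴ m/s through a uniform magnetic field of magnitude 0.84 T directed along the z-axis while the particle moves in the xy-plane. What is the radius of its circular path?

r ≈ 0.012 m

The magnetic force provides the centripetal force: |q|vB = mv²/r.
r = mv/(|q|B) = (5.3×10⁻²⁶)(6.1×10⁴)/((3.2×10⁻¹⁹)(0.84)) ≈ 0.012 m.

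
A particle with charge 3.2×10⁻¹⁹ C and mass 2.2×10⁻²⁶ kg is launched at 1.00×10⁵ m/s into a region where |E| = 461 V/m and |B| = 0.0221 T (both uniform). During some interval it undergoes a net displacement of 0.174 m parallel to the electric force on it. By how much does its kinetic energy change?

The magnetic force is always ⟂ v and does no work; only the electric force changes KE.
ΔKE = F_E · d = |q|E d = (3.2×10⁻¹⁹)(461)(0.174) ≈ 2.57×10⁻¹⁷ J.

ΔKE ≈ 2.57×10⁻¹⁷ J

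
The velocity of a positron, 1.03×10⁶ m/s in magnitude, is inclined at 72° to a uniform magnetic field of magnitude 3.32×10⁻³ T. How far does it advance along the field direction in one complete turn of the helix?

p ≈ 3.43×10⁻³ m

v∥ = v cosθ = 1.03×10⁶·cos72° ≈ 3.183×10⁵ m/s.
T = 2πm/(|q|B) = 2π(9.109×10⁻³¹)/((1.602×10⁻¹⁹)(3.32×10⁻³)) ≈ 1.076×10⁻⁸ s.
pitch = v∥ T = (3.183×10⁵)(1.076×10⁻⁸) ≈ 3.43×10⁻³ m.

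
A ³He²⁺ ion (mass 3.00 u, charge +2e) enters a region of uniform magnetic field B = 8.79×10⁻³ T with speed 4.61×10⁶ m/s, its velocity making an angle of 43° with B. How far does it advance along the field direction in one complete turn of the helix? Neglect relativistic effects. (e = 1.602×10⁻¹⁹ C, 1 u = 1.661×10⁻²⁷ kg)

p ≈ 37.5 m

v∥ = v cosθ = 4.61×10⁶·cos43° ≈ 3.372×10⁶ m/s.
T = 2πm/(|q|B) = 2π(4.983×10⁻²⁷)/((3.204×10⁻¹⁹)(8.79×10⁻³)) ≈ 1.112×10⁻⁵ s.
pitch = v∥ T = (3.372×10⁶)(1.112×10⁻⁵) ≈ 37.5 m.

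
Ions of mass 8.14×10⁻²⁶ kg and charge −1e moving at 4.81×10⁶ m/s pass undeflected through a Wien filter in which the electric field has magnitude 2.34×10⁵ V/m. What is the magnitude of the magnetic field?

Balance of forces in the selector: qE = qvB ⇒ B = E/v.
B = 2.34×10⁵/4.81×10⁶ = 0.0486 T.

B = 0.0486 T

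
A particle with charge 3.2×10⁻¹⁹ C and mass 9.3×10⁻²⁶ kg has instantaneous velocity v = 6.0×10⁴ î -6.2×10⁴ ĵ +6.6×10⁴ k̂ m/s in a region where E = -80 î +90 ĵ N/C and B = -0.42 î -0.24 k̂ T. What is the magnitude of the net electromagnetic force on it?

|F| ≈ 1.05×10⁻¹⁴ N

v×B = (1.49×10⁴, -1.33×10⁴, -2.60×10⁴) N/C.
E + v×B = (1.48×10⁴, -1.32×10⁴, -2.60×10⁴) N/C.
F = q(E + v×B) = (3.2×10⁻¹⁹ C)·(1.48×10⁴, -1.32×10⁴, -2.60×10⁴) = (4.74×10⁻¹⁵, -4.23×10⁻¹⁵, -8.33×10⁻¹⁵) N.
|F| = 1.05×10⁻¹⁴ N.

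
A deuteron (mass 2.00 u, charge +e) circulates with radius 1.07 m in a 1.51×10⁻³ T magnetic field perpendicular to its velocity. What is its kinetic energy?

v = |q|Br/m, then KE = ½mv² = (qBr)²/(2m).
v = (1.602×10⁻¹⁹)(1.51×10⁻³)(1.07)/3.322×10⁻²⁷ ≈ 7.792×10⁴ m/s.
KE = ½(3.322×10⁻²⁷)(7.792×10⁴)² ≈ 1.01×10⁻¹⁷ J.

KE ≈ 1.01×10⁻¹⁷ J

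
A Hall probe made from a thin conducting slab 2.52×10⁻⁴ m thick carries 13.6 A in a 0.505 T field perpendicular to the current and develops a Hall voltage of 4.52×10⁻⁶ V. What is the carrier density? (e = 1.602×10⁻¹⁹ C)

n ≈ 3.76×10²⁸ m⁻³

From V_H = IB/(n e t), n = IB/(V_H e t).
n = (13.6)(0.505)/((4.52×10⁻⁶)(1.602×10⁻¹⁹)(2.52×10⁻⁴)) ≈ 3.76×10²⁸ m⁻³.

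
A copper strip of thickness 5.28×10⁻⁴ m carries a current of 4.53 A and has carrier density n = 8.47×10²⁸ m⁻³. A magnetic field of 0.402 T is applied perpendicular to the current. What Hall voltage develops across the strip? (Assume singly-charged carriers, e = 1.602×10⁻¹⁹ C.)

V_H ≈ 2.54×10⁻⁷ V

V_H = IB/(n e t).
V_H = (4.53)(0.402)/((8.47×10²⁸)(1.602×10⁻¹⁹)(5.28×10⁻⁴)) ≈ 2.54×10⁻⁷ V.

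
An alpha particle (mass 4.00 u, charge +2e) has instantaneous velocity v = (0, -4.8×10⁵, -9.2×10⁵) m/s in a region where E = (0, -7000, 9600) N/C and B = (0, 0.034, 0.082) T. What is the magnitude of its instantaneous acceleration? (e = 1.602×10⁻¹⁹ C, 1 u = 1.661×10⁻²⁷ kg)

v×B = (-8080, 0, 0) N/C.
E + v×B = (-8080, -7000, 9600) N/C.
F = q(E + v×B) = (3.204×10⁻¹⁹ C)·(-8080, -7000, 9600) = (-2.59×10⁻¹⁵, -2.24×10⁻¹⁵, 3.08×10⁻¹⁵) N.
|a| = |F|/m = 4.604×10⁻¹⁵/6.644×10⁻²⁷ ≈ 6.93×10¹¹ m/s².

|a| ≈ 6.93×10¹¹ m/s²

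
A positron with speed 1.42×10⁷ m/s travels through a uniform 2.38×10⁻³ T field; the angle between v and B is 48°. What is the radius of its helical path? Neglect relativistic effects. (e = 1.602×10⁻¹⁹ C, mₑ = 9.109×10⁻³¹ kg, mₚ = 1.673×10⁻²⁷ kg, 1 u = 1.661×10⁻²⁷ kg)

r ≈ 0.0252 m

v⊥ = v sinθ = 1.42×10⁷·sin48° ≈ 1.055×10⁷ m/s.
r = m v⊥/(|q|B) = (9.109×10⁻³¹)(1.055×10⁷)/((1.602×10⁻¹⁹)(2.38×10⁻³)) ≈ 0.0252 m.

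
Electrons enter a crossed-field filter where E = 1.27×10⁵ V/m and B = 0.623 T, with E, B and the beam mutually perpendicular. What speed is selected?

v = 2.04×10⁵ m/s

Straight-line motion ⇒ electric and magnetic forces cancel, so E = vB.
v = E/B = 1.27×10⁵/0.623 = 2.04×10⁵ m/s.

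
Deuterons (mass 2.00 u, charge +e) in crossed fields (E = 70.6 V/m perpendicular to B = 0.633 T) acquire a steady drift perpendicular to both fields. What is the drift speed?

v_d ≈ 112 m/s

The steady drift has the magnetic force balancing the electric force, so v_d = E/B.
v_d = 70.6/0.633 = 112 m/s.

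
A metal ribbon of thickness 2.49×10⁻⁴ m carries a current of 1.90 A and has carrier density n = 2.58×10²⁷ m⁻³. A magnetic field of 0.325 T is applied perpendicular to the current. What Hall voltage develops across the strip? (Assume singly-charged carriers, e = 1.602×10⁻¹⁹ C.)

V_H = IB/(n e t).
V_H = (1.90)(0.325)/((2.58×10²⁷)(1.602×10⁻¹⁹)(2.49×10⁻⁴)) ≈ 6.00×10⁻⁶ V.

V_H ≈ 6.00×10⁻⁶ V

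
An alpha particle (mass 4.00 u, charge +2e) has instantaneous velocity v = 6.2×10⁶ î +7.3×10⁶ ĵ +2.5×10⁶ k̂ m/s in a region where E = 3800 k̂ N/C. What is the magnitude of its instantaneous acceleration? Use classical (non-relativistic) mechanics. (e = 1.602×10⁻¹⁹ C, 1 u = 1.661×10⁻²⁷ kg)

Only an electric field acts, so F = qE = (3.204×10⁻¹⁹ C)·(0, 0, 3800) = (0, 0, 1.22×10⁻¹⁵) N.
|a| = |F|/m = 1.218×10⁻¹⁵/6.644×10⁻²⁷ ≈ 1.83×10¹¹ m/s².

|a| ≈ 1.83×10¹¹ m/s²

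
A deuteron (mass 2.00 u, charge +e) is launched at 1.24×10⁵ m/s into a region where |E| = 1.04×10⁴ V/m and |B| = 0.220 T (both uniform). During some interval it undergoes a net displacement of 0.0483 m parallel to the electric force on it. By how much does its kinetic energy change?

The magnetic force is always ⟂ v and does no work; only the electric force changes KE.
ΔKE = F_E · d = |q|E d = (1.602×10⁻¹⁹)(1.04×10⁴)(0.0483) ≈ 8.05×10⁻¹⁷ J.

ΔKE ≈ 8.05×10⁻¹⁷ J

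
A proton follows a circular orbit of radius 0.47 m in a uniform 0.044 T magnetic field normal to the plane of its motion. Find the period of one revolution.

T ≈ 1.5×10⁻⁶ s

The cyclotron period depends only on m, q, B: T = 2πm/(|q|B).
T = 2π(1.673×10⁻²⁷)/((1.602×10⁻¹⁹)(0.044)) ≈ 1.5×10⁻⁶ s.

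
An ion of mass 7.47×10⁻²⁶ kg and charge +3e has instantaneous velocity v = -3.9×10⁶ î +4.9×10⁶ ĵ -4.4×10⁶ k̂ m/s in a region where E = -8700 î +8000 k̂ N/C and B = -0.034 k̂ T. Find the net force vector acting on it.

v×B = (-1.67×10⁵, -1.33×10⁵, 0) N/C.
E + v×B = (-1.75×10⁵, -1.33×10⁵, 8000) N/C.
F = q(E + v×B) = (4.806×10⁻¹⁹ C)·(-1.75×10⁵, -1.33×10⁵, 8000) = (-8.42×10⁻¹⁴, -6.37×10⁻¹⁴, 3.84×10⁻¹⁵) N.

F ≈ (-8.42×10⁻¹⁴, -6.37×10⁻¹⁴, 3.84×10⁻¹⁵) N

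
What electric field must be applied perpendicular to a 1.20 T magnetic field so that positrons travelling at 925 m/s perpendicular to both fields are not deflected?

E = 1110 V/m

For straight-line motion qE = qvB, so E = vB.
E = 925 × 1.20 = 1110 V/m.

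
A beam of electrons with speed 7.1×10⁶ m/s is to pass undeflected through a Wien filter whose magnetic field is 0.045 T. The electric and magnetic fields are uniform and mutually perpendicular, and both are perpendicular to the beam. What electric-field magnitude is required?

For straight-line motion qE = qvB, so E = vB.
E = 7.1×10⁶ × 0.045 = 3.2×10⁵ V/m.

E = 3.2×10⁵ V/m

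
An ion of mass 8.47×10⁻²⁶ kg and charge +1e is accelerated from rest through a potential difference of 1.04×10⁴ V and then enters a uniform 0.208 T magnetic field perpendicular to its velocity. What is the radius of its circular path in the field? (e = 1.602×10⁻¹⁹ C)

r ≈ 0.504 m

Acceleration: |q|V = ½mv² ⇒ v = √(2|q|V/m) = √(2·1.602×10⁻¹⁹·1.04×10⁴/8.47×10⁻²⁶) ≈ 1.983×10⁵ m/s.
In the field: r = mv/(|q|B) = (8.47×10⁻²⁶)(1.983×10⁵)/((1.602×10⁻¹⁹)(0.208)) ≈ 0.504 m.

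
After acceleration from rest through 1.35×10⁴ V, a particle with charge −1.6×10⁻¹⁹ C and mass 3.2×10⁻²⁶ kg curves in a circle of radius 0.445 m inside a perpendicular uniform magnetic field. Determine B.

B ≈ 0.165 T

v = √(2|q|V/m) = √(2·1.6×10⁻¹⁹·1.35×10⁴/3.2×10⁻²⁶) ≈ 3.674×10⁵ m/s.
B = mv/(|q|r) = (3.2×10⁻²⁶)(3.674×10⁵)/((1.6×10⁻¹⁹)(0.445)) ≈ 0.165 T.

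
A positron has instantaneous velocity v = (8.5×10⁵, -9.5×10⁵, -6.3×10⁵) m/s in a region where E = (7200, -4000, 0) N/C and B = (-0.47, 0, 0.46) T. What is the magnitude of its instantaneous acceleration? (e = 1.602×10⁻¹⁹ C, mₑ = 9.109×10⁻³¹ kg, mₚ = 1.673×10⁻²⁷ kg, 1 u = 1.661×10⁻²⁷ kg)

v×B = (-4.37×10⁵, -9.49×10⁴, -4.46×10⁵) N/C.
E + v×B = (-4.30×10⁵, -9.89×10⁴, -4.46×10⁵) N/C.
F = q(E + v×B) = (1.602×10⁻¹⁹ C)·(-4.30×10⁵, -9.89×10⁴, -4.46×10⁵) = (-6.89×10⁻¹⁴, -1.58×10⁻¹⁴, -7.15×10⁻¹⁴) N.
|a| = |F|/m = 1.005×10⁻¹³/9.109×10⁻³¹ ≈ 1.10×10¹⁷ m/s².

|a| ≈ 1.10×10¹⁷ m/s²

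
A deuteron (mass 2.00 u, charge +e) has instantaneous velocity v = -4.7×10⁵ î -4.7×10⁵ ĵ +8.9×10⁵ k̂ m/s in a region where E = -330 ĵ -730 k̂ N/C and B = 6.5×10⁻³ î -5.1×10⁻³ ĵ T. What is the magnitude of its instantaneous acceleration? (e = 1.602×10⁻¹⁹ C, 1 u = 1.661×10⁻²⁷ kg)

v×B = (4540, 5780, 5450) N/C.
E + v×B = (4540, 5460, 4720) N/C.
F = q(E + v×B) = (1.602×10⁻¹⁹ C)·(4540, 5460, 4720) = (7.27×10⁻¹⁶, 8.74×10⁻¹⁶, 7.56×10⁻¹⁶) N.
|a| = |F|/m = 1.366×10⁻¹⁵/3.322×10⁻²⁷ ≈ 4.11×10¹¹ m/s².

|a| ≈ 4.11×10¹¹ m/s²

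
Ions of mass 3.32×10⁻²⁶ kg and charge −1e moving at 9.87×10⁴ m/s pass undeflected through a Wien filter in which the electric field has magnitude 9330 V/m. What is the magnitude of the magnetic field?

Balance of forces in the selector: qE = qvB ⇒ B = E/v.
B = 9330/9.87×10⁴ = 0.0945 T.

B = 0.0945 T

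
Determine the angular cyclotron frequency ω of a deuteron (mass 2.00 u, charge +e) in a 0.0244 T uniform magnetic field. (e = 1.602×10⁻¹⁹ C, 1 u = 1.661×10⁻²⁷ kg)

ω = |q|B/m.
ω = (1.602×10⁻¹⁹)(0.0244)/3.322×10⁻²⁷ ≈ 1.18×10⁶ rad/s.

ω ≈ 1.18×10⁶ rad/s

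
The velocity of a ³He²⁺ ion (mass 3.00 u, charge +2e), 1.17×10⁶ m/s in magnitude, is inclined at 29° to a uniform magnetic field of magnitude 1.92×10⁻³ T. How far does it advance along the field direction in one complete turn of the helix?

v∥ = v cosθ = 1.17×10⁶·cos29° ≈ 1.023×10⁶ m/s.
T = 2πm/(|q|B) = 2π(4.983×10⁻²⁷)/((3.204×10⁻¹⁹)(1.92×10⁻³)) ≈ 5.090×10⁻⁵ s.
pitch = v∥ T = (1.023×10⁶)(5.090×10⁻⁵) ≈ 52.1 m.

p ≈ 52.1 m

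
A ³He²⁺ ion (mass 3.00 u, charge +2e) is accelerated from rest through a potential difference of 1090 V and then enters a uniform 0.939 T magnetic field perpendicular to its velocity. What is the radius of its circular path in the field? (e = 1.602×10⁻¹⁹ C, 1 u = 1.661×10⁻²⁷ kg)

Acceleration: |q|V = ½mv² ⇒ v = √(2|q|V/m) = √(2·3.204×10⁻¹⁹·1090/4.983×10⁻²⁷) ≈ 3.744×10⁵ m/s.
In the field: r = mv/(|q|B) = (4.983×10⁻²⁷)(3.744×10⁵)/((3.204×10⁻¹⁹)(0.939)) ≈ 6.20×10⁻³ m.

r ≈ 6.20×10⁻³ m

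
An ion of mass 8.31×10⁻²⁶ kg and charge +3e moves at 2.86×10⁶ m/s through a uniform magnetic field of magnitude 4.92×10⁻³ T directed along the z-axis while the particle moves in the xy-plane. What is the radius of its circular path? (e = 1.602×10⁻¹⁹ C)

The magnetic force provides the centripetal force: |q|vB = mv²/r.
r = mv/(|q|B) = (8.31×10⁻²⁶)(2.86×10⁶)/((4.806×10⁻¹⁹)(4.92×10⁻³)) ≈ 101 m.

r ≈ 101 m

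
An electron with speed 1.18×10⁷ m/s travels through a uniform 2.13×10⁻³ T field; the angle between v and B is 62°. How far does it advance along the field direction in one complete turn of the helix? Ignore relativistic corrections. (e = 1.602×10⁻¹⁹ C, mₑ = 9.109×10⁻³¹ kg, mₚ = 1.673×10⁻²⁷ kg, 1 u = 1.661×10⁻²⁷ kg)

v∥ = v cosθ = 1.18×10⁷·cos62° ≈ 5.540×10⁶ m/s.
T = 2πm/(|q|B) = 2π(9.109×10⁻³¹)/((1.602×10⁻¹⁹)(2.13×10⁻³)) ≈ 1.677×10⁻⁸ s.
pitch = v∥ T = (5.540×10⁶)(1.677×10⁻⁸) ≈ 0.0929 m.

p ≈ 0.0929 m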